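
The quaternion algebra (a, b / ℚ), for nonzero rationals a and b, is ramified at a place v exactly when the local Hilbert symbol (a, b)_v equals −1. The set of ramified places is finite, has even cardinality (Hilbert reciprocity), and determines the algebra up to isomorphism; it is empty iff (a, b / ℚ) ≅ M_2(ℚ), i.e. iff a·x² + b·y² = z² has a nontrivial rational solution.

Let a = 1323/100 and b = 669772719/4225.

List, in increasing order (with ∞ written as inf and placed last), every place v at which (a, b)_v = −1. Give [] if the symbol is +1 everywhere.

[2, 29]

Mod squares: a ≡ 3, b ≡ 319. Check v ∈ {∞, 2, 3, 5, 7, 11, 13, 23, 29}.
v=2: v_2(a)=-2, v_2(b)=0; units ≡ 3, 7 (mod 8); ε·ε+αω+βω = 1·1+-2·0+0·1 ≡ 1  ⇒  (a,b)_2 = -1.
v=∞: 3 > 0 and 319 > 0  ⇒  (a,b)_∞ = +1.
v=5: a=5^-2·(≡2), b=5^-2·(≡1) mod 5; (2|5)=-1, (1|5)=+1; (−1)^{-2·-2·2}·(-1)^-2·(+1)^-2 = +1.
v=23: a=23^0·(≡13), b=23^2·(≡22) mod 23; (13|23)=+1, (22|23)=-1; (−1)^{0·2·11}·(+1)^2·(-1)^0 = +1.
v=11: a=11^0·(≡3), b=11^1·(≡8) mod 11; (3|11)=+1, (8|11)=-1; (−1)^{0·1·5}·(+1)^1·(-1)^0 = +1.
v=7: a=7^2·(≡3), b=7^2·(≡2) mod 7; (3|7)=-1, (2|7)=+1; (−1)^{2·2·3}·(-1)^2·(+1)^2 = +1.
v=29: a=29^0·(≡17), b=29^1·(≡2) mod 29; (17|29)=-1, (2|29)=-1; (−1)^{0·1·14}·(-1)^1·(-1)^0 = -1.
v=3: a=3^3·(≡1), b=3^4·(≡1) mod 3; (1|3)=+1, (1|3)=+1; (−1)^{3·4·1}·(+1)^4·(+1)^3 = +1.
v=13: a=13^0·(≡4), b=13^-2·(≡8) mod 13; (4|13)=+1, (8|13)=-1; (−1)^{0·-2·6}·(+1)^-2·(-1)^0 = +1.
|Ram(3, 319)| = 2, even; anisotropic at {2, 29}.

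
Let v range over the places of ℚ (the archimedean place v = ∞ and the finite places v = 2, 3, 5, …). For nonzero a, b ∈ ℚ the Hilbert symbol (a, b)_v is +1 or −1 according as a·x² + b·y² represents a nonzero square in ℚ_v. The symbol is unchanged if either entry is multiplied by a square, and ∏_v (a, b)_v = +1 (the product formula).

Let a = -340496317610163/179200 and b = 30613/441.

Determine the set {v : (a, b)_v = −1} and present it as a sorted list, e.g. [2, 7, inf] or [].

Mod squares: a ≡ -35581, b ≡ 253. Check v ∈ {∞, 2, 3, 5, 7, 11, 13, 17, 23, 31}.
v=5: a=5^-2·(≡4), b=5^0·(≡3) mod 5; (4|5)=+1, (3|5)=-1; (−1)^{-2·0·2}·(+1)^0·(-1)^-2 = +1.
v=3: a=3^2·(≡2), b=3^-2·(≡1) mod 3; (2|3)=-1, (1|3)=+1; (−1)^{2·-2·1}·(-1)^-2·(+1)^2 = +1.
v=23: a=23^3·(≡20), b=23^1·(≡5) mod 23; (20|23)=-1, (5|23)=-1; (−1)^{3·1·11}·(-1)^1·(-1)^3 = -1.
v=2: v_2(a)=-10, v_2(b)=0; units ≡ 3, 5 (mod 8); ε·ε+αω+βω = 1·0+-10·1+0·1 ≡ 0  ⇒  (a,b)_2 = +1.
v=∞: -35581 < 0 and 253 > 0  ⇒  (a,b)_∞ = +1.
v=13: a=13^1·(≡6), b=13^0·(≡2) mod 13; (6|13)=-1, (2|13)=-1; (−1)^{1·0·6}·(-1)^0·(-1)^1 = -1.
v=17: a=17^1·(≡16), b=17^0·(≡4) mod 17; (16|17)=+1, (4|17)=+1; (−1)^{1·0·8}·(+1)^0·(+1)^1 = +1.
v=31: a=31^2·(≡5), b=31^0·(≡20) mod 31; (5|31)=+1, (20|31)=+1; (−1)^{2·0·15}·(+1)^0·(+1)^2 = +1.
v=7: a=7^-1·(≡6), b=7^-2·(≡1) mod 7; (6|7)=-1, (1|7)=+1; (−1)^{-1·-2·3}·(-1)^-2·(+1)^-1 = +1.
v=11: a=11^4·(≡3), b=11^3·(≡1) mod 11; (3|11)=+1, (1|11)=+1; (−1)^{4·3·5}·(+1)^3·(+1)^4 = +1.
(-35581, 253 / ℚ) ramifies at {13, 23}: a division algebra.

[13, 23]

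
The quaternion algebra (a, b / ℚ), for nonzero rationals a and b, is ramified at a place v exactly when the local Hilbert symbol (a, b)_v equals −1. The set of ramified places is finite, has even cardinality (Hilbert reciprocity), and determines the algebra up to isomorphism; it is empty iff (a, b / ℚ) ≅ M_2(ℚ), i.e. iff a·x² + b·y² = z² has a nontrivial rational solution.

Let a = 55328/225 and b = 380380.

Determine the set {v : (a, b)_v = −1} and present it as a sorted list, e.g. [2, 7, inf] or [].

(a, b) ≡ (3458, 95095) mod (ℚ^×)²; places V = {2, 3, 5, 7, 11, 13, 19, ∞}.
(a,b)_19: α=1, u≡11; β=1, v≡13 (mod 19); (11|19)=+1, (13|19)=-1; sign (−1)^1·+1^1·-1^1 = +1.
(a,b)_13: α=1, u≡11; β=1, v≡10 (mod 13); (11|13)=-1, (10|13)=+1; sign (−1)^0·-1^1·+1^1 = -1.
(a,b)_7: α=1, u≡1; β=1, v≡6 (mod 7); (1|7)=+1, (6|7)=-1; sign (−1)^1·+1^1·-1^1 = +1.
(a,b)_2: α=5, β=2; u≡1, v≡7 (mod 8); ε(u)ε(v)=0·1, αω(v)=5·0, βω(u)=2·0; sum ≡ 0  ⇒  +1.
(a,b)_∞: sgn(3458)=+, sgn(95095)=+, so +1.
(a,b)_11: α=0, u≡4; β=1, v≡7 (mod 11); (4|11)=+1, (7|11)=-1; sign (−1)^0·+1^1·-1^0 = +1.
(a,b)_3: α=-2, u≡2; β=0, v≡1 (mod 3); (2|3)=-1, (1|3)=+1; sign (−1)^0·-1^0·+1^-2 = +1.
(a,b)_5: α=-2, u≡2; β=1, v≡1 (mod 5); (2|5)=-1, (1|5)=+1; sign (−1)^0·-1^1·+1^-2 = -1.
Ram(3458, 95095) = {5, 13}; no ℚ_5-point on the conic.

[5, 13]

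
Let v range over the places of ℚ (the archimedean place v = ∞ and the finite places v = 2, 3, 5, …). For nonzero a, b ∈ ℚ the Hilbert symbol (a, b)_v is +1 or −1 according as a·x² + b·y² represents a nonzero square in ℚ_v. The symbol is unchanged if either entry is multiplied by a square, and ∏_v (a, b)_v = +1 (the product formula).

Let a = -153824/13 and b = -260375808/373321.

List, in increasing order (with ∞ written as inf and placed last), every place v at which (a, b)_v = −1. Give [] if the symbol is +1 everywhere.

(a, b) ≡ (-124982, -20757) mod (ℚ^×)²; places V = {2, 3, 7, 11, 13, 17, 19, 23, 37, 47, ∞}.
(a,b)_13: α=-1, u≡5; β=-2, v≡4 (mod 13); (5|13)=-1, (4|13)=+1; sign (−1)^0·-1^-2·+1^-1 = +1.
(a,b)_17: α=0, u≡2; β=1, v≡11 (mod 17); (2|17)=+1, (11|17)=-1; sign (−1)^0·+1^1·-1^0 = +1.
(a,b)_23: α=1, u≡11; β=0, v≡2 (mod 23); (11|23)=-1, (2|23)=+1; sign (−1)^0·-1^0·+1^1 = +1.
(a,b)_11: α=1, u≡4; β=1, v≡3 (mod 11); (4|11)=+1, (3|11)=+1; sign (−1)^1·+1^1·+1^1 = -1.
(a,b)_3: α=0, u≡1; β=1, v≡2 (mod 3); (1|3)=+1, (2|3)=-1; sign (−1)^0·+1^1·-1^0 = +1.
(a,b)_47: α=0, u≡15; β=-2, v≡2 (mod 47); (15|47)=-1, (2|47)=+1; sign (−1)^0·-1^-2·+1^0 = +1.
(a,b)_19: α=1, u≡13; β=0, v≡15 (mod 19); (13|19)=-1, (15|19)=-1; sign (−1)^0·-1^0·-1^1 = -1.
(a,b)_37: α=0, u≡33; β=1, v≡13 (mod 37); (33|37)=+1, (13|37)=-1; sign (−1)^0·+1^1·-1^0 = +1.
(a,b)_∞: sgn(-124982)=−, sgn(-20757)=−, so -1.
(a,b)_7: α=0, u≡6; β=2, v≡5 (mod 7); (6|7)=-1, (5|7)=-1; sign (−1)^0·-1^2·-1^0 = +1.
(a,b)_2: α=5, β=8; u≡5, v≡3 (mod 8); ε(u)ε(v)=0·1, αω(v)=5·1, βω(u)=8·1; sum ≡ 1  ⇒  -1.
Ram(-124982, -20757) = {2, 11, 19, ∞}; no ℚ_2-point on the conic.

[2, 11, 19, inf]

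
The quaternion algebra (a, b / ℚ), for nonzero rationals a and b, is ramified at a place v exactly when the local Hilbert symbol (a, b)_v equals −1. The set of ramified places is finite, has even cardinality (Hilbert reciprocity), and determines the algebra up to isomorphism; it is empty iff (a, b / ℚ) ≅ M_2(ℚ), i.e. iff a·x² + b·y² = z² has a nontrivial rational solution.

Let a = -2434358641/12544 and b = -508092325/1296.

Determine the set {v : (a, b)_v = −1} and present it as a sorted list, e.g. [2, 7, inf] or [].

[2, 11, 13, 19, 29, 37, 41, inf]

(a, b) ≡ (-8569, -20323693) mod (ℚ^×)²; places V = {2, 3, 5, 7, 11, 13, 19, 29, 31, 37, 41, 47, ∞}.
(a,b)_37: α=0, u≡8; β=1, v≡29 (mod 37); (8|37)=-1, (29|37)=-1; sign (−1)^0·-1^1·-1^0 = -1.
(a,b)_29: α=0, u≡21; β=1, v≡18 (mod 29); (21|29)=-1, (18|29)=-1; sign (−1)^0·-1^1·-1^0 = -1.
(a,b)_47: α=0, u≡16; β=1, v≡12 (mod 47); (16|47)=+1, (12|47)=+1; sign (−1)^0·+1^1·+1^0 = +1.
(a,b)_41: α=3, u≡10; β=0, v≡7 (mod 41); (10|41)=+1, (7|41)=-1; sign (−1)^0·+1^0·-1^3 = -1.
(a,b)_2: α=-8, β=-4; u≡7, v≡3 (mod 8); ε(u)ε(v)=1·1, αω(v)=-8·1, βω(u)=-4·0; sum ≡ 1  ⇒  -1.
(a,b)_5: α=0, u≡1; β=2, v≡2 (mod 5); (1|5)=+1, (2|5)=-1; sign (−1)^0·+1^2·-1^0 = +1.
(a,b)_3: α=0, u≡2; β=-4, v≡2 (mod 3); (2|3)=-1, (2|3)=-1; sign (−1)^0·-1^-4·-1^0 = +1.
(a,b)_∞: sgn(-8569)=−, sgn(-20323693)=−, so -1.
(a,b)_19: α=1, u≡6; β=0, v≡8 (mod 19); (6|19)=+1, (8|19)=-1; sign (−1)^0·+1^0·-1^1 = -1.
(a,b)_11: α=1, u≡7; β=0, v≡2 (mod 11); (7|11)=-1, (2|11)=-1; sign (−1)^0·-1^0·-1^1 = -1.
(a,b)_7: α=-2, u≡5; β=0, v≡1 (mod 7); (5|7)=-1, (1|7)=+1; sign (−1)^0·-1^0·+1^-2 = +1.
(a,b)_13: α=2, u≡8; β=1, v≡8 (mod 13); (8|13)=-1, (8|13)=-1; sign (−1)^0·-1^1·-1^2 = -1.
(a,b)_31: α=0, u≡20; β=1, v≡16 (mod 31); (20|31)=+1, (16|31)=+1; sign (−1)^0·+1^1·+1^0 = +1.
Ram(-8569, -20323693) = {2, 11, 13, 19, 29, 37, 41, ∞}; no ℚ_2-point on the conic.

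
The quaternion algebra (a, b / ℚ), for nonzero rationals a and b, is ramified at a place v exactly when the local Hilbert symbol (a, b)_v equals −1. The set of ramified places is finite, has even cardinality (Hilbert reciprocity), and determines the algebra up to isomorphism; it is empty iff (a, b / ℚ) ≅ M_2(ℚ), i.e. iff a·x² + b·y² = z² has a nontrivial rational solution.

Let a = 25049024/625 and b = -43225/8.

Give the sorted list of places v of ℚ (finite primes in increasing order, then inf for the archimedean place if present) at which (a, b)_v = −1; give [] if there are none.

(a, b) ≡ (391391, -3458) mod (ℚ^×)²; places V = {2, 5, 7, 11, 13, 17, 19, 23, ∞}.
(a,b)_17: α=1, u≡5; β=0, v≡5 (mod 17); (5|17)=-1, (5|17)=-1; sign (−1)^0·-1^0·-1^1 = -1.
(a,b)_23: α=1, u≡21; β=0, v≡22 (mod 23); (21|23)=-1, (22|23)=-1; sign (−1)^0·-1^0·-1^1 = -1.
(a,b)_∞: sgn(391391)=+, sgn(-3458)=−, so +1.
(a,b)_7: α=1, u≡2; β=1, v≡6 (mod 7); (2|7)=+1, (6|7)=-1; sign (−1)^1·+1^1·-1^1 = +1.
(a,b)_11: α=1, u≡7; β=0, v≡2 (mod 11); (7|11)=-1, (2|11)=-1; sign (−1)^0·-1^0·-1^1 = -1.
(a,b)_5: α=-4, u≡4; β=2, v≡2 (mod 5); (4|5)=+1, (2|5)=-1; sign (−1)^0·+1^2·-1^-4 = +1.
(a,b)_19: α=0, u≡3; β=1, v≡3 (mod 19); (3|19)=-1, (3|19)=-1; sign (−1)^0·-1^1·-1^0 = -1.
(a,b)_2: α=6, β=-3; u≡7, v≡7 (mod 8); ε(u)ε(v)=1·1, αω(v)=6·0, βω(u)=-3·0; sum ≡ 1  ⇒  -1.
(a,b)_13: α=1, u≡1; β=1, v≡2 (mod 13); (1|13)=+1, (2|13)=-1; sign (−1)^0·+1^1·-1^1 = -1.
Ram(391391, -3458) = {2, 11, 13, 17, 19, 23}; no ℚ_2-point on the conic.

[2, 11, 13, 17, 19, 23]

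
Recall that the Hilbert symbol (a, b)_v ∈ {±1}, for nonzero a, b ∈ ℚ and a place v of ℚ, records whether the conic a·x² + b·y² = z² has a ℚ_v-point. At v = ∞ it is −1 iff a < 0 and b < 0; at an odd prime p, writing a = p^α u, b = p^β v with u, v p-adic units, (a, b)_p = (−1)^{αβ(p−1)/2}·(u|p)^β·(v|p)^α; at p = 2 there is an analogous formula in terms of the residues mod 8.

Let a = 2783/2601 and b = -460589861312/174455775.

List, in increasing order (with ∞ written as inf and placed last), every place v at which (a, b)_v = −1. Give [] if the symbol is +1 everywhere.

(a, b) ≡ (23, -897) mod (ℚ^×)²; places V = {2, 3, 5, 7, 11, 13, 17, 19, 23, 47, ∞}.
(a,b)_47: α=0, u≡30; β=-2, v≡40 (mod 47); (30|47)=-1, (40|47)=-1; sign (−1)^0·-1^-2·-1^0 = +1.
(a,b)_2: α=0, β=6; u≡7, v≡7 (mod 8); ε(u)ε(v)=1·1, αω(v)=0·0, βω(u)=6·0; sum ≡ 1  ⇒  -1.
(a,b)_17: α=-2, u≡7; β=0, v≡13 (mod 17); (7|17)=-1, (13|17)=+1; sign (−1)^0·-1^0·+1^-2 = +1.
(a,b)_5: α=0, u≡3; β=-2, v≡3 (mod 5); (3|5)=-1, (3|5)=-1; sign (−1)^0·-1^-2·-1^0 = +1.
(a,b)_∞: sgn(23)=+, sgn(-897)=−, so +1.
(a,b)_13: α=0, u≡1; β=-1, v≡12 (mod 13); (1|13)=+1, (12|13)=+1; sign (−1)^0·+1^-1·+1^0 = +1.
(a,b)_23: α=1, u≡3; β=1, v≡7 (mod 23); (3|23)=+1, (7|23)=-1; sign (−1)^1·+1^1·-1^1 = +1.
(a,b)_19: α=0, u≡5; β=4, v≡3 (mod 19); (5|19)=+1, (3|19)=-1; sign (−1)^0·+1^4·-1^0 = +1.
(a,b)_3: α=-2, u≡2; β=-5, v≡1 (mod 3); (2|3)=-1, (1|3)=+1; sign (−1)^0·-1^-5·+1^-2 = -1.
(a,b)_11: α=2, u≡9; β=0, v≡9 (mod 11); (9|11)=+1, (9|11)=+1; sign (−1)^0·+1^0·+1^2 = +1.
(a,b)_7: α=0, u≡1; β=4, v≡6 (mod 7); (1|7)=+1, (6|7)=-1; sign (−1)^0·+1^4·-1^0 = +1.
Ram(23, -897) = {2, 3}; no ℚ_2-point on the conic.

[2, 3]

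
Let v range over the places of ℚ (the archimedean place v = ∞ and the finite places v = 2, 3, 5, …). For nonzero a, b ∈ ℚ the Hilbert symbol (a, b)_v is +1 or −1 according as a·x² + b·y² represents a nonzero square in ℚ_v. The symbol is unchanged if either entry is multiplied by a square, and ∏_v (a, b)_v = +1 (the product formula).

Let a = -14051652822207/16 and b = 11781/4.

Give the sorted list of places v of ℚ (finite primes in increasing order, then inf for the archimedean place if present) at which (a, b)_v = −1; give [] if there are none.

(a, b) ≡ (-911183, 1309) mod (ℚ^×)²; places V = {2, 3, 7, 11, 13, 17, 19, 31, ∞}.
(a,b)_31: α=1, u≡23; β=0, v≡8 (mod 31); (23|31)=-1, (8|31)=+1; sign (−1)^0·-1^0·+1^1 = +1.
(a,b)_2: α=-4, β=-2; u≡1, v≡5 (mod 8); ε(u)ε(v)=0·0, αω(v)=-4·1, βω(u)=-2·0; sum ≡ 0  ⇒  +1.
(a,b)_13: α=1, u≡6; β=0, v≡4 (mod 13); (6|13)=-1, (4|13)=+1; sign (−1)^0·-1^0·+1^1 = +1.
(a,b)_17: α=3, u≡4; β=1, v≡16 (mod 17); (4|17)=+1, (16|17)=+1; sign (−1)^0·+1^1·+1^3 = +1.
(a,b)_19: α=1, u≡12; β=0, v≡5 (mod 19); (12|19)=-1, (5|19)=+1; sign (−1)^0·-1^0·+1^1 = +1.
(a,b)_11: α=2, u≡10; β=1, v≡1 (mod 11); (10|11)=-1, (1|11)=+1; sign (−1)^0·-1^1·+1^2 = -1.
(a,b)_3: α=2, u≡1; β=2, v≡1 (mod 3); (1|3)=+1, (1|3)=+1; sign (−1)^0·+1^2·+1^2 = +1.
(a,b)_∞: sgn(-911183)=−, sgn(1309)=+, so +1.
(a,b)_7: α=3, u≡5; β=1, v≡6 (mod 7); (5|7)=-1, (6|7)=-1; sign (−1)^1·-1^1·-1^3 = -1.
|Ram(-911183, 1309)| = 2, even; anisotropic at {7, 11}.

[7, 11]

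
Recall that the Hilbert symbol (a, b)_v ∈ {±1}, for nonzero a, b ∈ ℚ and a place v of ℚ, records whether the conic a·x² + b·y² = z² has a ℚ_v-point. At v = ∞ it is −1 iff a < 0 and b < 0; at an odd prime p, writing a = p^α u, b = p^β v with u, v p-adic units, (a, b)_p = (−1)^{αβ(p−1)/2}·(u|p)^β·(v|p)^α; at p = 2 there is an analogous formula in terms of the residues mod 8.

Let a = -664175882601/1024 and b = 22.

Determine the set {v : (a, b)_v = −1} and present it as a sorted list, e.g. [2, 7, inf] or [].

(a, b) ≡ (-23529, 22) mod (ℚ^×)²; places V = {2, 3, 7, 11, 23, 31, ∞}.
(a,b)_31: α=1, u≡10; β=0, v≡22 (mod 31); (10|31)=+1, (22|31)=-1; sign (−1)^0·+1^0·-1^1 = -1.
(a,b)_7: α=2, u≡5; β=0, v≡1 (mod 7); (5|7)=-1, (1|7)=+1; sign (−1)^0·-1^0·+1^2 = +1.
(a,b)_∞: sgn(-23529)=−, sgn(22)=+, so +1.
(a,b)_11: α=3, u≡6; β=1, v≡2 (mod 11); (6|11)=-1, (2|11)=-1; sign (−1)^1·-1^1·-1^3 = -1.
(a,b)_3: α=3, u≡2; β=0, v≡1 (mod 3); (2|3)=-1, (1|3)=+1; sign (−1)^0·-1^0·+1^3 = +1.
(a,b)_2: α=-10, β=1; u≡7, v≡3 (mod 8); ε(u)ε(v)=1·1, αω(v)=-10·1, βω(u)=1·0; sum ≡ 1  ⇒  -1.
(a,b)_23: α=3, u≡1; β=0, v≡22 (mod 23); (1|23)=+1, (22|23)=-1; sign (−1)^0·+1^0·-1^3 = -1.
|Ram(-23529, 22)| = 4, even; anisotropic at {2, 11, 23, 31}.

[2, 11, 23, 31]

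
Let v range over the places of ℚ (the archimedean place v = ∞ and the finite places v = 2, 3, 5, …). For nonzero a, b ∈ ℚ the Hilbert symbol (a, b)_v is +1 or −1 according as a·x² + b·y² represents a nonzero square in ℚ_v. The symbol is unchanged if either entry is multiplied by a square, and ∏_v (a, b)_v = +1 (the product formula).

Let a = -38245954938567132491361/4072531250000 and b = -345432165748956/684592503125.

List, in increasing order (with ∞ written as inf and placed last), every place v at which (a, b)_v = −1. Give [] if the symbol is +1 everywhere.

(a, b) ≡ (-5, -3795) mod (ℚ^×)²; places V = {2, 3, 5, 11, 13, 19, 23, 31, 41, ∞}.
(a,b)_3: α=6, u≡1; β=7, v≡1 (mod 3); (1|3)=+1, (1|3)=+1; sign (−1)^0·+1^7·+1^6 = +1.
(a,b)_11: α=2, u≡2; β=1, v≡2 (mod 11); (2|11)=-1, (2|11)=-1; sign (−1)^0·-1^1·-1^2 = -1.
(a,b)_∞: sgn(-5)=−, sgn(-3795)=−, so -1.
(a,b)_13: α=0, u≡2; β=2, v≡10 (mod 13); (2|13)=-1, (10|13)=+1; sign (−1)^0·-1^2·+1^0 = +1.
(a,b)_23: α=2, u≡12; β=1, v≡22 (mod 23); (12|23)=+1, (22|23)=-1; sign (−1)^0·+1^1·-1^2 = +1.
(a,b)_2: α=-4, β=2; u≡3, v≡5 (mod 8); ε(u)ε(v)=1·0, αω(v)=-4·1, βω(u)=2·1; sum ≡ 0  ⇒  +1.
(a,b)_5: α=-9, u≡4; β=-5, v≡4 (mod 5); (4|5)=+1, (4|5)=+1; sign (−1)^0·+1^-5·+1^-9 = +1.
(a,b)_41: α=0, u≡32; β=-2, v≡25 (mod 41); (32|41)=+1, (25|41)=+1; sign (−1)^0·+1^-2·+1^0 = +1.
(a,b)_31: α=10, u≡29; β=4, v≡7 (mod 31); (29|31)=-1, (7|31)=+1; sign (−1)^0·-1^4·+1^10 = +1.
(a,b)_19: α=-4, u≡18; β=-4, v≡9 (mod 19); (18|19)=-1, (9|19)=+1; sign (−1)^0·-1^-4·+1^-4 = +1.
(-5, -3795 / ℚ) ramifies at {11, ∞}: a division algebra.

[11, inf]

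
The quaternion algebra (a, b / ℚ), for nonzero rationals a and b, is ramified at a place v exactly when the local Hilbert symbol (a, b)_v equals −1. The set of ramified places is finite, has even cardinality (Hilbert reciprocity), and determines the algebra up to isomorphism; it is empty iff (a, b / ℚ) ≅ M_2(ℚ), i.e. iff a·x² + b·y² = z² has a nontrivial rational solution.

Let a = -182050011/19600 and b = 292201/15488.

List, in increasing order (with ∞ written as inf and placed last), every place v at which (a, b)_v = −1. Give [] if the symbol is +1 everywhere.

Mod squares: a ≡ -13299, b ≡ 3458. Check v ∈ {∞, 2, 3, 5, 7, 11, 13, 19, 31}.
v=7: a=7^-2·(≡4), b=7^1·(≡4) mod 7; (4|7)=+1, (4|7)=+1; (−1)^{-2·1·3}·(+1)^1·(+1)^-2 = +1.
v=3: a=3^5·(≡1), b=3^0·(≡2) mod 3; (1|3)=+1, (2|3)=-1; (−1)^{5·0·1}·(+1)^0·(-1)^5 = -1.
v=5: a=5^-2·(≡1), b=5^0·(≡2) mod 5; (1|5)=+1, (2|5)=-1; (−1)^{-2·0·2}·(+1)^0·(-1)^-2 = +1.
v=19: a=19^0·(≡6), b=19^1·(≡9) mod 19; (6|19)=+1, (9|19)=+1; (−1)^{0·1·9}·(+1)^1·(+1)^0 = +1.
v=31: a=31^1·(≡19), b=31^0·(≡3) mod 31; (19|31)=+1, (3|31)=-1; (−1)^{1·0·15}·(+1)^0·(-1)^1 = -1.
v=11: a=11^1·(≡3), b=11^-2·(≡9) mod 11; (3|11)=+1, (9|11)=+1; (−1)^{1·-2·5}·(+1)^-2·(+1)^1 = +1.
v=2: v_2(a)=-4, v_2(b)=-7; units ≡ 5, 1 (mod 8); ε·ε+αω+βω = 0·0+-4·0+-7·1 ≡ 1  ⇒  (a,b)_2 = -1.
v=13: a=13^3·(≡10), b=13^3·(≡11) mod 13; (10|13)=+1, (11|13)=-1; (−1)^{3·3·6}·(+1)^3·(-1)^3 = -1.
v=∞: -13299 < 0 and 3458 > 0  ⇒  (a,b)_∞ = +1.
(-13299, 3458 / ℚ) ramifies at {2, 3, 13, 31}: a division algebra.

[2, 3, 13, 31]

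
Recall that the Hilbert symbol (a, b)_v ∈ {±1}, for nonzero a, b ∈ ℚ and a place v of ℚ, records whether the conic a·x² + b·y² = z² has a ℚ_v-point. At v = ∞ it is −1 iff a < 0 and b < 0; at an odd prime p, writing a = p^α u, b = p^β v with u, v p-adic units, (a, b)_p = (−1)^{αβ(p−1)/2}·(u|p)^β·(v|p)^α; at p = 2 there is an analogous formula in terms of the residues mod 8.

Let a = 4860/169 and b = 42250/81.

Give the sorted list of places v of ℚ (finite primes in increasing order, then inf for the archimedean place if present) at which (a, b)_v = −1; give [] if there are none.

(a, b) ≡ (15, 10) mod (ℚ^×)²; places V = {2, 3, 5, 13, ∞}.
(a,b)_3: α=5, u≡2; β=-4, v≡1 (mod 3); (2|3)=-1, (1|3)=+1; sign (−1)^0·-1^-4·+1^5 = +1.
(a,b)_∞: sgn(15)=+, sgn(10)=+, so +1.
(a,b)_2: α=2, β=1; u≡7, v≡5 (mod 8); ε(u)ε(v)=1·0, αω(v)=2·1, βω(u)=1·0; sum ≡ 0  ⇒  +1.
(a,b)_13: α=-2, u≡11; β=2, v≡1 (mod 13); (11|13)=-1, (1|13)=+1; sign (−1)^0·-1^2·+1^-2 = +1.
(a,b)_5: α=1, u≡3; β=3, v≡3 (mod 5); (3|5)=-1, (3|5)=-1; sign (−1)^0·-1^3·-1^1 = +1.
Ram(a, b) = ∅: the form 15·x² + 10·y² − z² is isotropic over every ℚ_v, so by Hasse–Minkowski it is isotropic over ℚ.

[]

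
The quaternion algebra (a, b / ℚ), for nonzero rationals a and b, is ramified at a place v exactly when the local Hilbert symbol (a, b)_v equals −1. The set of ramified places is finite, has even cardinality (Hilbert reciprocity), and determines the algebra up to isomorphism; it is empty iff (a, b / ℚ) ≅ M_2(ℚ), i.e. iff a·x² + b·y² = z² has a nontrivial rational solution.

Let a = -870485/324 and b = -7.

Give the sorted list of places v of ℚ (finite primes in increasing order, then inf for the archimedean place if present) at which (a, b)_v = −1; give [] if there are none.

[5, 17, 19, inf]

Mod squares: a ≡ -17765, b ≡ -7. Check v ∈ {∞, 2, 3, 5, 7, 11, 17, 19}.
v=19: a=19^1·(≡13), b=19^0·(≡12) mod 19; (13|19)=-1, (12|19)=-1; (−1)^{1·0·9}·(-1)^0·(-1)^1 = -1.
v=11: a=11^1·(≡2), b=11^0·(≡4) mod 11; (2|11)=-1, (4|11)=+1; (−1)^{1·0·5}·(-1)^0·(+1)^1 = +1.
v=∞: -17765 < 0 and -7 < 0  ⇒  (a,b)_∞ = -1.
v=2: v_2(a)=-2, v_2(b)=0; units ≡ 3, 1 (mod 8); ε·ε+αω+βω = 1·0+-2·0+0·1 ≡ 0  ⇒  (a,b)_2 = +1.
v=5: a=5^1·(≡2), b=5^0·(≡3) mod 5; (2|5)=-1, (3|5)=-1; (−1)^{1·0·2}·(-1)^0·(-1)^1 = -1.
v=3: a=3^-4·(≡1), b=3^0·(≡2) mod 3; (1|3)=+1, (2|3)=-1; (−1)^{-4·0·1}·(+1)^0·(-1)^-4 = +1.
v=7: a=7^2·(≡4), b=7^1·(≡6) mod 7; (4|7)=+1, (6|7)=-1; (−1)^{2·1·3}·(+1)^1·(-1)^2 = +1.
v=17: a=17^1·(≡16), b=17^0·(≡10) mod 17; (16|17)=+1, (10|17)=-1; (−1)^{1·0·8}·(+1)^0·(-1)^1 = -1.
|Ram(-17765, -7)| = 4, even; anisotropic at {5, 17, 19, ∞}.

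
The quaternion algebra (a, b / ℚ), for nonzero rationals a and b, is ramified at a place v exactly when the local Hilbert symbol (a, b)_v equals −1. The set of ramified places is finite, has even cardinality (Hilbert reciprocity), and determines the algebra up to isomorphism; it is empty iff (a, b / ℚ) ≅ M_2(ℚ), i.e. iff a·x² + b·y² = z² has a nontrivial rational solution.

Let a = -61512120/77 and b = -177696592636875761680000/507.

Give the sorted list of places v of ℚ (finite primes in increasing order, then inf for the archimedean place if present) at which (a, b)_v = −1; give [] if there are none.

[2, 3, 7, 11, 19, inf]

(a, b) ≡ (-248710, -25806) mod (ℚ^×)²; places V = {2, 3, 5, 7, 11, 13, 17, 19, 23, ∞}.
(a,b)_3: α=2, u≡2; β=-1, v≡2 (mod 3); (2|3)=-1, (2|3)=-1; sign (−1)^0·-1^-1·-1^2 = -1.
(a,b)_23: α=2, u≡1; β=5, v≡10 (mod 23); (1|23)=+1, (10|23)=-1; sign (−1)^0·+1^5·-1^2 = +1.
(a,b)_5: α=1, u≡3; β=4, v≡1 (mod 5); (3|5)=-1, (1|5)=+1; sign (−1)^0·-1^4·+1^1 = +1.
(a,b)_2: α=3, β=7; u≡5, v≡1 (mod 8); ε(u)ε(v)=0·0, αω(v)=3·0, βω(u)=7·1; sum ≡ 1  ⇒  -1.
(a,b)_19: α=1, u≡6; β=4, v≡3 (mod 19); (6|19)=+1, (3|19)=-1; sign (−1)^0·+1^4·-1^1 = -1.
(a,b)_7: α=-1, u≡4; β=2, v≡3 (mod 7); (4|7)=+1, (3|7)=-1; sign (−1)^0·+1^2·-1^-1 = -1.
(a,b)_∞: sgn(-248710)=−, sgn(-25806)=−, so -1.
(a,b)_17: α=1, u≡10; β=3, v≡5 (mod 17); (10|17)=-1, (5|17)=-1; sign (−1)^0·-1^3·-1^1 = +1.
(a,b)_13: α=0, u≡7; β=-2, v≡12 (mod 13); (7|13)=-1, (12|13)=+1; sign (−1)^0·-1^-2·+1^0 = +1.
(a,b)_11: α=-1, u≡8; β=1, v≡2 (mod 11); (8|11)=-1, (2|11)=-1; sign (−1)^1·-1^1·-1^-1 = -1.
|Ram(-248710, -25806)| = 6, even; anisotropic at {2, 3, 7, 11, 19, ∞}.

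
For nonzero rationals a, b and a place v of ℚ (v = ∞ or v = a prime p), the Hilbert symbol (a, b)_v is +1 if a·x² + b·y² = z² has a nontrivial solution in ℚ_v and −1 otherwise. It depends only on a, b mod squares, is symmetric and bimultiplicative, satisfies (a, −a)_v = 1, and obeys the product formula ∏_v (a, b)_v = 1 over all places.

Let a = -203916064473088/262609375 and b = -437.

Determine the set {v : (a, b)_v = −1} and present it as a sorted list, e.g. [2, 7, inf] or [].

(a, b) ≡ (-1043119, -437) mod (ℚ^×)²; places V = {2, 5, 7, 11, 17, 19, 23, 31, ∞}.
(a,b)_2: α=14, β=0; u≡1, v≡3 (mod 8); ε(u)ε(v)=0·1, αω(v)=14·1, βω(u)=0·0; sum ≡ 0  ⇒  +1.
(a,b)_17: α=4, u≡13; β=0, v≡5 (mod 17); (13|17)=+1, (5|17)=-1; sign (−1)^0·+1^0·-1^4 = +1.
(a,b)_∞: sgn(-1043119)=−, sgn(-437)=−, so -1.
(a,b)_19: α=1, u≡4; β=1, v≡15 (mod 19); (4|19)=+1, (15|19)=-1; sign (−1)^1·+1^1·-1^1 = +1.
(a,b)_7: α=-5, u≡5; β=0, v≡4 (mod 7); (5|7)=-1, (4|7)=+1; sign (−1)^0·-1^0·+1^-5 = +1.
(a,b)_31: α=1, u≡11; β=0, v≡28 (mod 31); (11|31)=-1, (28|31)=+1; sign (−1)^0·-1^0·+1^1 = +1.
(a,b)_11: α=1, u≡10; β=0, v≡3 (mod 11); (10|11)=-1, (3|11)=+1; sign (−1)^0·-1^0·+1^1 = +1.
(a,b)_5: α=-6, u≡1; β=0, v≡3 (mod 5); (1|5)=+1, (3|5)=-1; sign (−1)^0·+1^0·-1^-6 = +1.
(a,b)_23: α=1, u≡6; β=1, v≡4 (mod 23); (6|23)=+1, (4|23)=+1; sign (−1)^1·+1^1·+1^1 = -1.
|Ram(-1043119, -437)| = 2, even; anisotropic at {23, ∞}.

[23, inf]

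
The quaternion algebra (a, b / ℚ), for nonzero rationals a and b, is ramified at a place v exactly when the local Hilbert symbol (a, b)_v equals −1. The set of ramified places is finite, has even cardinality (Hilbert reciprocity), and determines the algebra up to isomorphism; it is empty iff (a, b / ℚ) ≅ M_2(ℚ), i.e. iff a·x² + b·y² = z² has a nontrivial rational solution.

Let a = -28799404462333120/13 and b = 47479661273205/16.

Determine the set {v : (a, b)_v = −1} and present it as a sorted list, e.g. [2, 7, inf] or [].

(a, b) ≡ (-776815, 298237205) mod (ℚ^×)²; places V = {2, 3, 5, 7, 11, 13, 17, 19, 23, 31, 37, ∞}.
(a,b)_2: α=6, β=-4; u≡1, v≡5 (mod 8); ε(u)ε(v)=0·0, αω(v)=6·1, βω(u)=-4·0; sum ≡ 0  ⇒  +1.
(a,b)_31: α=0, u≡14; β=1, v≡15 (mod 31); (14|31)=+1, (15|31)=-1; sign (−1)^0·+1^1·-1^0 = +1.
(a,b)_23: α=2, u≡11; β=1, v≡17 (mod 23); (11|23)=-1, (17|23)=-1; sign (−1)^0·-1^1·-1^2 = -1.
(a,b)_37: α=1, u≡1; β=1, v≡23 (mod 37); (1|37)=+1, (23|37)=-1; sign (−1)^0·+1^1·-1^1 = -1.
(a,b)_13: α=-1, u≡8; β=0, v≡6 (mod 13); (8|13)=-1, (6|13)=-1; sign (−1)^0·-1^0·-1^-1 = -1.
(a,b)_17: α=1, u≡8; β=1, v≡10 (mod 17); (8|17)=+1, (10|17)=-1; sign (−1)^0·+1^1·-1^1 = -1.
(a,b)_11: α=2, u≡1; β=0, v≡8 (mod 11); (1|11)=+1, (8|11)=-1; sign (−1)^0·+1^0·-1^2 = +1.
(a,b)_∞: sgn(-776815)=−, sgn(298237205)=+, so +1.
(a,b)_7: α=6, u≡3; β=3, v≡2 (mod 7); (3|7)=-1, (2|7)=+1; sign (−1)^0·-1^3·+1^6 = -1.
(a,b)_3: α=0, u≡2; β=2, v≡2 (mod 3); (2|3)=-1, (2|3)=-1; sign (−1)^0·-1^2·-1^0 = +1.
(a,b)_5: α=1, u≡2; β=1, v≡1 (mod 5); (2|5)=-1, (1|5)=+1; sign (−1)^0·-1^1·+1^1 = -1.
(a,b)_19: α=1, u≡2; β=3, v≡4 (mod 19); (2|19)=-1, (4|19)=+1; sign (−1)^1·-1^3·+1^1 = +1.
(-776815, 298237205 / ℚ) ramifies at {5, 7, 13, 17, 23, 37}: a division algebra.

[5, 7, 13, 17, 23, 37]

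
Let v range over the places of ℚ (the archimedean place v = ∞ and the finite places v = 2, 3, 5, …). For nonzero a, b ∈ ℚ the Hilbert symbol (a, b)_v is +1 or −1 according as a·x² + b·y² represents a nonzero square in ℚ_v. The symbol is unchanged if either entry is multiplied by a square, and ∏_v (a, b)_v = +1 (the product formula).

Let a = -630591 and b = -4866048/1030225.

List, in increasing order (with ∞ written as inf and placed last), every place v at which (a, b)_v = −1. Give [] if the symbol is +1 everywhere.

[3, 11, 13, inf]

Mod squares: a ≡ -630591, b ≡ -33. Check v ∈ {∞, 2, 3, 5, 7, 11, 13, 19, 23, 29, 37}.
v=29: a=29^0·(≡14), b=29^-2·(≡1) mod 29; (14|29)=-1, (1|29)=+1; (−1)^{0·-2·14}·(-1)^-2·(+1)^0 = +1.
v=11: a=11^0·(≡6), b=11^1·(≡7) mod 11; (6|11)=-1, (7|11)=-1; (−1)^{0·1·5}·(-1)^1·(-1)^0 = -1.
v=19: a=19^1·(≡4), b=19^0·(≡6) mod 19; (4|19)=+1, (6|19)=+1; (−1)^{1·0·9}·(+1)^0·(+1)^1 = +1.
v=5: a=5^0·(≡4), b=5^-2·(≡3) mod 5; (4|5)=+1, (3|5)=-1; (−1)^{0·-2·2}·(+1)^-2·(-1)^0 = +1.
v=37: a=37^1·(≡14), b=37^0·(≡10) mod 37; (14|37)=-1, (10|37)=+1; (−1)^{1·0·18}·(-1)^0·(+1)^1 = +1.
v=3: a=3^1·(≡1), b=3^3·(≡1) mod 3; (1|3)=+1, (1|3)=+1; (−1)^{1·3·1}·(+1)^3·(+1)^1 = -1.
v=∞: -630591 < 0 and -33 < 0  ⇒  (a,b)_∞ = -1.
v=13: a=13^1·(≡9), b=13^0·(≡8) mod 13; (9|13)=+1, (8|13)=-1; (−1)^{1·0·6}·(+1)^0·(-1)^1 = -1.
v=7: a=7^0·(≡4), b=7^-2·(≡4) mod 7; (4|7)=+1, (4|7)=+1; (−1)^{0·-2·3}·(+1)^-2·(+1)^0 = +1.
v=23: a=23^1·(≡22), b=23^0·(≡12) mod 23; (22|23)=-1, (12|23)=+1; (−1)^{1·0·11}·(-1)^0·(+1)^1 = +1.
v=2: v_2(a)=0, v_2(b)=14; units ≡ 1, 7 (mod 8); ε·ε+αω+βω = 0·1+0·0+14·0 ≡ 0  ⇒  (a,b)_2 = +1.
|Ram(-630591, -33)| = 4, even; anisotropic at {3, 11, 13, ∞}.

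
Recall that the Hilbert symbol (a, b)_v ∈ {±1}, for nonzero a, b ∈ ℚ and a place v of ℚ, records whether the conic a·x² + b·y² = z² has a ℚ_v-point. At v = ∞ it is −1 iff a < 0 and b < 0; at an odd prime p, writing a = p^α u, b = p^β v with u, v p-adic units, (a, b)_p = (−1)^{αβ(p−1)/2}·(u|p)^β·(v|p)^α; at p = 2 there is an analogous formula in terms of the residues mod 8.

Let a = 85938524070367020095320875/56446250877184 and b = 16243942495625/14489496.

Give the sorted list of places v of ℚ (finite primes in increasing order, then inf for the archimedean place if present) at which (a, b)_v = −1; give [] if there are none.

Mod squares: a ≡ 115, b ≡ 2262. Check v ∈ {∞, 2, 3, 5, 7, 13, 17, 19, 23, 29, 37}.
v=13: a=13^2·(≡7), b=13^1·(≡6) mod 13; (7|13)=-1, (6|13)=-1; (−1)^{2·1·6}·(-1)^1·(-1)^2 = -1.
v=3: a=3^4·(≡1), b=3^-3·(≡1) mod 3; (1|3)=+1, (1|3)=+1; (−1)^{4·-3·1}·(+1)^-3·(+1)^4 = +1.
v=29: a=29^2·(≡24), b=29^1·(≡5) mod 29; (24|29)=+1, (5|29)=+1; (−1)^{2·1·14}·(+1)^1·(+1)^2 = +1.
v=19: a=19^8·(≡1), b=19^4·(≡1) mod 19; (1|19)=+1, (1|19)=+1; (−1)^{8·4·9}·(+1)^4·(+1)^8 = +1.
v=5: a=5^3·(≡3), b=5^4·(≡3) mod 5; (3|5)=-1, (3|5)=-1; (−1)^{3·4·2}·(-1)^4·(-1)^3 = -1.
v=37: a=37^-4·(≡9), b=37^-2·(≡32) mod 37; (9|37)=+1, (32|37)=-1; (−1)^{-4·-2·18}·(+1)^-2·(-1)^-4 = +1.
v=7: a=7^-6·(≡3), b=7^-2·(≡4) mod 7; (3|7)=-1, (4|7)=+1; (−1)^{-6·-2·3}·(-1)^-2·(+1)^-6 = +1.
v=23: a=23^3·(≡17), b=23^2·(≡8) mod 23; (17|23)=-1, (8|23)=+1; (−1)^{3·2·11}·(-1)^2·(+1)^3 = +1.
v=∞: 115 > 0 and 2262 > 0  ⇒  (a,b)_∞ = +1.
v=17: a=17^2·(≡4), b=17^0·(≡15) mod 17; (4|17)=+1, (15|17)=+1; (−1)^{2·0·8}·(+1)^0·(+1)^2 = +1.
v=2: v_2(a)=-8, v_2(b)=-3; units ≡ 3, 3 (mod 8); ε·ε+αω+βω = 1·1+-8·1+-3·1 ≡ 0  ⇒  (a,b)_2 = +1.
Ram(115, 2262) = {5, 13}; no ℚ_5-point on the conic.

[5, 13]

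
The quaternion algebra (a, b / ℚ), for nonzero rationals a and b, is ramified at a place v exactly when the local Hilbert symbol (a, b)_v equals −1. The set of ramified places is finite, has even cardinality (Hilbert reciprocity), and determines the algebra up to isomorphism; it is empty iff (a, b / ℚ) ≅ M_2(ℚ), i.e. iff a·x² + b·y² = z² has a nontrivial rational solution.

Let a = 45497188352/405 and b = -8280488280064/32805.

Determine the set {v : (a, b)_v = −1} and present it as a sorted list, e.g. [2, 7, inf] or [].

Mod squares: a ≡ 17710, b ≡ -16445. Check v ∈ {∞, 2, 3, 5, 7, 11, 13, 23}.
v=3: a=3^-4·(≡1), b=3^-8·(≡1) mod 3; (1|3)=+1, (1|3)=+1; (−1)^{-4·-8·1}·(+1)^-8·(+1)^-4 = +1.
v=23: a=23^1·(≡15), b=23^1·(≡14) mod 23; (15|23)=-1, (14|23)=-1; (−1)^{1·1·11}·(-1)^1·(-1)^1 = -1.
v=7: a=7^3·(≡5), b=7^4·(≡6) mod 7; (5|7)=-1, (6|7)=-1; (−1)^{3·4·3}·(-1)^4·(-1)^3 = -1.
v=13: a=13^0·(≡9), b=13^1·(≡10) mod 13; (9|13)=+1, (10|13)=+1; (−1)^{0·1·6}·(+1)^1·(+1)^0 = +1.
v=2: v_2(a)=19, v_2(b)=20; units ≡ 7, 3 (mod 8); ε·ε+αω+βω = 1·1+19·1+20·0 ≡ 0  ⇒  (a,b)_2 = +1.
v=∞: 17710 > 0 and -16445 < 0  ⇒  (a,b)_∞ = +1.
v=11: a=11^1·(≡5), b=11^1·(≡9) mod 11; (5|11)=+1, (9|11)=+1; (−1)^{1·1·5}·(+1)^1·(+1)^1 = -1.
v=5: a=5^-1·(≡2), b=5^-1·(≡1) mod 5; (2|5)=-1, (1|5)=+1; (−1)^{-1·-1·2}·(-1)^-1·(+1)^-1 = -1.
(17710, -16445 / ℚ) ramifies at {5, 7, 11, 23}: a division algebra.

[5, 7, 11, 23]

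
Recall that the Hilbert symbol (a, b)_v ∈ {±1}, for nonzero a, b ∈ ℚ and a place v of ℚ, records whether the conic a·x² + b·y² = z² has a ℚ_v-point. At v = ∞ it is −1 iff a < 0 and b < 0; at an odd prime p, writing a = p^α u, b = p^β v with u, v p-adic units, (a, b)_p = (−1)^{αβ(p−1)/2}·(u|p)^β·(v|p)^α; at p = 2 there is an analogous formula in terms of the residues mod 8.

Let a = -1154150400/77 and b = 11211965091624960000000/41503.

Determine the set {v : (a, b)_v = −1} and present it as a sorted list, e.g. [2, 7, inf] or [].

Mod squares: a ≡ -3003, b ≡ 3570. Check v ∈ {∞, 2, 3, 5, 7, 11, 13, 17}.
v=5: a=5^2·(≡2), b=5^7·(≡1) mod 5; (2|5)=-1, (1|5)=+1; (−1)^{2·7·2}·(-1)^7·(+1)^2 = -1.
v=3: a=3^1·(≡1), b=3^3·(≡2) mod 3; (1|3)=+1, (2|3)=-1; (−1)^{1·3·1}·(+1)^3·(-1)^1 = +1.
v=11: a=11^-1·(≡10), b=11^-2·(≡7) mod 11; (10|11)=-1, (7|11)=-1; (−1)^{-1·-2·5}·(-1)^-2·(-1)^-1 = -1.
v=13: a=13^1·(≡4), b=13^4·(≡11) mod 13; (4|13)=+1, (11|13)=-1; (−1)^{1·4·6}·(+1)^4·(-1)^1 = -1.
v=7: a=7^-1·(≡6), b=7^-3·(≡6) mod 7; (6|7)=-1, (6|7)=-1; (−1)^{-1·-3·3}·(-1)^-3·(-1)^-1 = -1.
v=17: a=17^2·(≡12), b=17^5·(≡5) mod 17; (12|17)=-1, (5|17)=-1; (−1)^{2·5·8}·(-1)^5·(-1)^2 = -1.
v=∞: -3003 < 0 and 3570 > 0  ⇒  (a,b)_∞ = +1.
v=2: v_2(a)=12, v_2(b)=17; units ≡ 5, 1 (mod 8); ε·ε+αω+βω = 0·0+12·0+17·1 ≡ 1  ⇒  (a,b)_2 = -1.
(-3003, 3570 / ℚ) ramifies at {2, 5, 7, 11, 13, 17}: a division algebra.

[2, 5, 7, 11, 13, 17]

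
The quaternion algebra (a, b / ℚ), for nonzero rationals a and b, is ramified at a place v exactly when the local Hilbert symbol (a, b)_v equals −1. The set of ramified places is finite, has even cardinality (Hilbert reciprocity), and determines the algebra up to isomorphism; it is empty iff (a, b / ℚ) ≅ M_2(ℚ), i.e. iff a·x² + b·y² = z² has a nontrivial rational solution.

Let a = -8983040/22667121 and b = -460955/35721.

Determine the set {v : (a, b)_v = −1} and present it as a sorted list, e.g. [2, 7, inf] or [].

Mod squares: a ≡ -290, b ≡ -1595. Check v ∈ {∞, 2, 3, 5, 7, 11, 17, 23, 29}.
v=3: a=3^-4·(≡1), b=3^-6·(≡1) mod 3; (1|3)=+1, (1|3)=+1; (−1)^{-4·-6·1}·(+1)^-6·(+1)^-4 = +1.
v=5: a=5^1·(≡2), b=5^1·(≡4) mod 5; (2|5)=-1, (4|5)=+1; (−1)^{1·1·2}·(-1)^1·(+1)^1 = -1.
v=11: a=11^2·(≡8), b=11^1·(≡4) mod 11; (8|11)=-1, (4|11)=+1; (−1)^{2·1·5}·(-1)^1·(+1)^2 = -1.
v=23: a=23^-4·(≡2), b=23^0·(≡17) mod 23; (2|23)=+1, (17|23)=-1; (−1)^{-4·0·11}·(+1)^0·(-1)^-4 = +1.
v=7: a=7^0·(≡4), b=7^-2·(≡2) mod 7; (4|7)=+1, (2|7)=+1; (−1)^{0·-2·3}·(+1)^-2·(+1)^0 = +1.
v=2: v_2(a)=9, v_2(b)=0; units ≡ 7, 5 (mod 8); ε·ε+αω+βω = 1·0+9·1+0·0 ≡ 1  ⇒  (a,b)_2 = -1.
v=∞: -290 < 0 and -1595 < 0  ⇒  (a,b)_∞ = -1.
v=17: a=17^0·(≡15), b=17^2·(≡5) mod 17; (15|17)=+1, (5|17)=-1; (−1)^{0·2·8}·(+1)^2·(-1)^0 = +1.
v=29: a=29^1·(≡10), b=29^1·(≡17) mod 29; (10|29)=-1, (17|29)=-1; (−1)^{1·1·14}·(-1)^1·(-1)^1 = +1.
|Ram(-290, -1595)| = 4, even; anisotropic at {2, 5, 11, ∞}.

[2, 5, 11, inf]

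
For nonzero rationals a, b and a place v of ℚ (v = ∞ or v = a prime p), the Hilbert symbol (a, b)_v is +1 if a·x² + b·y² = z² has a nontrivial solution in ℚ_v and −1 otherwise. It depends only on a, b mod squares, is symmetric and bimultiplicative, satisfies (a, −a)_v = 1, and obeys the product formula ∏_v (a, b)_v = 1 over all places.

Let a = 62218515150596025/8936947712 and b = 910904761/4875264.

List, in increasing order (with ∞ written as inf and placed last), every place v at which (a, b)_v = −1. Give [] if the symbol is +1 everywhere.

[17, 23]

Mod squares: a ≡ 23, b ≡ 6409. Check v ∈ {∞, 2, 3, 5, 7, 11, 13, 17, 23, 29}.
v=∞: 23 > 0 and 6409 > 0  ⇒  (a,b)_∞ = +1.
v=29: a=29^4·(≡25), b=29^3·(≡27) mod 29; (25|29)=+1, (27|29)=-1; (−1)^{4·3·14}·(+1)^3·(-1)^4 = +1.
v=17: a=17^0·(≡14), b=17^1·(≡11) mod 17; (14|17)=-1, (11|17)=-1; (−1)^{0·1·8}·(-1)^1·(-1)^0 = -1.
v=2: v_2(a)=-16, v_2(b)=-10; units ≡ 7, 1 (mod 8); ε·ε+αω+βω = 1·0+-16·0+-10·0 ≡ 0  ⇒  (a,b)_2 = +1.
v=5: a=5^2·(≡3), b=5^0·(≡4) mod 5; (3|5)=-1, (4|5)=+1; (−1)^{2·0·2}·(-1)^0·(+1)^2 = +1.
v=13: a=13^6·(≡9), b=13^3·(≡1) mod 13; (9|13)=+1, (1|13)=+1; (−1)^{6·3·6}·(+1)^3·(+1)^6 = +1.
v=7: a=7^-2·(≡4), b=7^0·(≡2) mod 7; (4|7)=+1, (2|7)=+1; (−1)^{-2·0·3}·(+1)^0·(+1)^-2 = +1.
v=3: a=3^6·(≡2), b=3^-2·(≡1) mod 3; (2|3)=-1, (1|3)=+1; (−1)^{6·-2·1}·(-1)^-2·(+1)^6 = +1.
v=23: a=23^-1·(≡18), b=23^-2·(≡17) mod 23; (18|23)=+1, (17|23)=-1; (−1)^{-1·-2·11}·(+1)^-2·(-1)^-1 = -1.
v=11: a=11^-2·(≡1), b=11^0·(≡7) mod 11; (1|11)=+1, (7|11)=-1; (−1)^{-2·0·5}·(+1)^0·(-1)^-2 = +1.
|Ram(23, 6409)| = 2, even; anisotropic at {17, 23}.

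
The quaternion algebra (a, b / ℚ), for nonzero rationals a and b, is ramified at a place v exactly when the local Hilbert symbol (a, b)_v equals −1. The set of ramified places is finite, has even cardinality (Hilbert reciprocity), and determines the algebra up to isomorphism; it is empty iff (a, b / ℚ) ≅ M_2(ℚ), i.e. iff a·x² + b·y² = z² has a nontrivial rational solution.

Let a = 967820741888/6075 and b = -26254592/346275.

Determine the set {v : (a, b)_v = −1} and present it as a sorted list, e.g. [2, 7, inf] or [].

[7, 19]

(a, b) ≡ (231, -39767) mod (ℚ^×)²; places V = {2, 3, 5, 7, 11, 13, 19, 23, ∞}.
(a,b)_5: α=-2, u≡1; β=-2, v≡3 (mod 5); (1|5)=+1, (3|5)=-1; sign (−1)^0·+1^-2·-1^-2 = +1.
(a,b)_11: α=3, u≡7; β=0, v≡9 (mod 11); (7|11)=-1, (9|11)=+1; sign (−1)^0·-1^0·+1^3 = +1.
(a,b)_19: α=0, u≡13; β=-1, v≡16 (mod 19); (13|19)=-1, (16|19)=+1; sign (−1)^0·-1^-1·+1^0 = -1.
(a,b)_7: α=5, u≡3; β=3, v≡6 (mod 7); (3|7)=-1, (6|7)=-1; sign (−1)^1·-1^3·-1^5 = -1.
(a,b)_2: α=8, β=8; u≡7, v≡1 (mod 8); ε(u)ε(v)=1·0, αω(v)=8·0, βω(u)=8·0; sum ≡ 0  ⇒  +1.
(a,b)_3: α=-5, u≡2; β=-6, v≡1 (mod 3); (2|3)=-1, (1|3)=+1; sign (−1)^0·-1^-6·+1^-5 = +1.
(a,b)_∞: sgn(231)=+, sgn(-39767)=−, so +1.
(a,b)_23: α=0, u≡6; β=1, v≡17 (mod 23); (6|23)=+1, (17|23)=-1; sign (−1)^0·+1^1·-1^0 = +1.
(a,b)_13: α=2, u≡10; β=1, v≡10 (mod 13); (10|13)=+1, (10|13)=+1; sign (−1)^0·+1^1·+1^2 = +1.
|Ram(231, -39767)| = 2, even; anisotropic at {7, 19}.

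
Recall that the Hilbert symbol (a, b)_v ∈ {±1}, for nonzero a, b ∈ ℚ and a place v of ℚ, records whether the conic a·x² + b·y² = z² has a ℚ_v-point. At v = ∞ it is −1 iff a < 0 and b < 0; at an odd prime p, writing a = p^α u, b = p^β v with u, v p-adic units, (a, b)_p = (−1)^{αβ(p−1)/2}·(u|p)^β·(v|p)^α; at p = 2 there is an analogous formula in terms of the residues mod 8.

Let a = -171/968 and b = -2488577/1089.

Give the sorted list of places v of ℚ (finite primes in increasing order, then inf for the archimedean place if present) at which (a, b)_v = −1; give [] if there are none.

[41, inf]

Mod squares: a ≡ -38, b ≡ -2488577. Check v ∈ {∞, 2, 3, 7, 11, 13, 19, 23, 29, 41}.
v=2: v_2(a)=-3, v_2(b)=0; units ≡ 5, 7 (mod 8); ε·ε+αω+βω = 0·1+-3·0+0·1 ≡ 0  ⇒  (a,b)_2 = +1.
v=11: a=11^-2·(≡2), b=11^-2·(≡7) mod 11; (2|11)=-1, (7|11)=-1; (−1)^{-2·-2·5}·(-1)^-2·(-1)^-2 = +1.
v=∞: -38 < 0 and -2488577 < 0  ⇒  (a,b)_∞ = -1.
v=13: a=13^0·(≡4), b=13^1·(≡10) mod 13; (4|13)=+1, (10|13)=+1; (−1)^{0·1·6}·(+1)^1·(+1)^0 = +1.
v=3: a=3^2·(≡1), b=3^-2·(≡1) mod 3; (1|3)=+1, (1|3)=+1; (−1)^{2·-2·1}·(+1)^-2·(+1)^2 = +1.
v=19: a=19^1·(≡9), b=19^0·(≡4) mod 19; (9|19)=+1, (4|19)=+1; (−1)^{1·0·9}·(+1)^0·(+1)^1 = +1.
v=41: a=41^0·(≡3), b=41^1·(≡26) mod 41; (3|41)=-1, (26|41)=-1; (−1)^{0·1·20}·(-1)^1·(-1)^0 = -1.
v=29: a=29^0·(≡24), b=29^1·(≡18) mod 29; (24|29)=+1, (18|29)=-1; (−1)^{0·1·14}·(+1)^1·(-1)^0 = +1.
v=7: a=7^0·(≡2), b=7^1·(≡3) mod 7; (2|7)=+1, (3|7)=-1; (−1)^{0·1·3}·(+1)^1·(-1)^0 = +1.
v=23: a=23^0·(≡18), b=23^1·(≡2) mod 23; (18|23)=+1, (2|23)=+1; (−1)^{0·1·11}·(+1)^1·(+1)^0 = +1.
|Ram(-38, -2488577)| = 2, even; anisotropic at {41, ∞}.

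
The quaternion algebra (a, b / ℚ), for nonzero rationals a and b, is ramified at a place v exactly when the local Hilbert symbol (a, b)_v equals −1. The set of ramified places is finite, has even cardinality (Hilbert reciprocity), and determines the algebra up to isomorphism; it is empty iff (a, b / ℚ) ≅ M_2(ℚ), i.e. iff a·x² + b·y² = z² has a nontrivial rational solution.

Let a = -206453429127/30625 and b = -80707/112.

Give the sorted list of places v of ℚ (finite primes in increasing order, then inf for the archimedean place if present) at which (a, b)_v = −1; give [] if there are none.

(a, b) ≡ (-23, -4669) mod (ℚ^×)²; places V = {2, 3, 5, 7, 11, 23, 29, ∞}.
(a,b)_5: α=-4, u≡2; β=0, v≡4 (mod 5); (2|5)=-1, (4|5)=+1; sign (−1)^0·-1^0·+1^-4 = +1.
(a,b)_11: α=4, u≡7; β=2, v≡2 (mod 11); (7|11)=-1, (2|11)=-1; sign (−1)^0·-1^2·-1^4 = +1.
(a,b)_23: α=1, u≡20; β=1, v≡12 (mod 23); (20|23)=-1, (12|23)=+1; sign (−1)^1·-1^1·+1^1 = +1.
(a,b)_29: α=2, u≡20; β=1, v≡7 (mod 29); (20|29)=+1, (7|29)=+1; sign (−1)^0·+1^1·+1^2 = +1.
(a,b)_3: α=6, u≡1; β=0, v≡2 (mod 3); (1|3)=+1, (2|3)=-1; sign (−1)^0·+1^0·-1^6 = +1.
(a,b)_7: α=-2, u≡3; β=-1, v≡5 (mod 7); (3|7)=-1, (5|7)=-1; sign (−1)^0·-1^-1·-1^-2 = -1.
(a,b)_∞: sgn(-23)=−, sgn(-4669)=−, so -1.
(a,b)_2: α=0, β=-4; u≡1, v≡3 (mod 8); ε(u)ε(v)=0·1, αω(v)=0·1, βω(u)=-4·0; sum ≡ 0  ⇒  +1.
(-23, -4669 / ℚ) ramifies at {7, ∞}: a division algebra.

[7, inf]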